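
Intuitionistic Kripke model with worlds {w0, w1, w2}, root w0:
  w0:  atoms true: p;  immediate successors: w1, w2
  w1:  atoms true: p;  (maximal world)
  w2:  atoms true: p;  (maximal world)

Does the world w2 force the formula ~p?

No

w2 ||-/- ~p since w2 is accessible from w2 and w2 ||- p.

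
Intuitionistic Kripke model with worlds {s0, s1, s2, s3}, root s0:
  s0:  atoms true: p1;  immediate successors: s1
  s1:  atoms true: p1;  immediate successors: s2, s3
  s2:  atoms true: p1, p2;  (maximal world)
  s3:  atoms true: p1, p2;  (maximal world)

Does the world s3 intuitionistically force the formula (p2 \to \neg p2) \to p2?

Yes

s3 \Vdash (p2 \to \neg p2) \to p2 vacuously: no world accessible from s3 forces the antecedent p2 \to \neg p2.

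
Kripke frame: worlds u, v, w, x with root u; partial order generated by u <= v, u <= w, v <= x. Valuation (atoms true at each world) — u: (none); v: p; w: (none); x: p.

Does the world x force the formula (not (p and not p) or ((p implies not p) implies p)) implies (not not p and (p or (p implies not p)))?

x forces (not (p and not p) or ((p implies not p) implies p)) implies (not not p and (p or (p implies not p))): every world accessible from x that forces not (p and not p) or ((p implies not p) implies p) (namely x) also forces not not p and (p or (p implies not p)).

Yes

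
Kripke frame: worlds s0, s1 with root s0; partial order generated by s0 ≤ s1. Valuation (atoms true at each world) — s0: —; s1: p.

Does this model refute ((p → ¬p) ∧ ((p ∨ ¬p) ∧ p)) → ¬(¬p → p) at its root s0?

s0 ⊩ ((p → ¬p) ∧ ((p ∨ ¬p) ∧ p)) → ¬(¬p → p) vacuously: no world accessible from s0 forces the antecedent (p → ¬p) ∧ ((p ∨ ¬p) ∧ p).
So the root s0 forces ((p → ¬p) ∧ ((p ∨ ¬p) ∧ p)) → ¬(¬p → p); the model is not a countermodel.

No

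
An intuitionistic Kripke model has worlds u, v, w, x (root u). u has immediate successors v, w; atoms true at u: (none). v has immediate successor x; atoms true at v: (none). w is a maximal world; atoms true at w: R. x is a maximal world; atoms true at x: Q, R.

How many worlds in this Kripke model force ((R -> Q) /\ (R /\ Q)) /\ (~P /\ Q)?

u: does not force it — u ||-/- ((R -> Q) /\ (R /\ Q)) /\ (~P /\ Q) since u fails (R -> Q) /\ (R /\ Q).
v: does not force it — v ||-/- ((R -> Q) /\ (R /\ Q)) /\ (~P /\ Q) since v fails (R -> Q) /\ (R /\ Q).
w: does not force it.
x: forces it.
Worlds forcing the formula: {x}.

1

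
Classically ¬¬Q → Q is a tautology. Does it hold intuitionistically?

This is double-negation elimination, which is not intuitionistically valid.
A Kripke countermodel: worlds u0, u1; order generated by u0 ≤ u1; atoms true at each world — u0:{}; u1:{Q}.
u0 ⊮ ¬¬Q → Q: already at u0 itself, u0 ⊩ ¬¬Q but u0 ⊮ Q.
u0 lacks atom Q, so u0 ⊮ Q.
So the root u0 does not force the formula.

No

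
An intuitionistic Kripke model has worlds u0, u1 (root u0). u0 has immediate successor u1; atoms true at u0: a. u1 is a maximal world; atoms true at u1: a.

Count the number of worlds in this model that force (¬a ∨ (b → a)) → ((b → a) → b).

0

u0: does not force it — u0 ⊮ (¬a ∨ (b → a)) → ((b → a) → b): already at u0 itself, u0 ⊩ ¬a ∨ (b → a) but u0 ⊮ (b → a) → b.
u1: does not force it.
Worlds forcing the formula: { }.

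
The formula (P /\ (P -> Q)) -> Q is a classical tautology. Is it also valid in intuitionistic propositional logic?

Yes

This is modus ponens in implicational form, which is intuitionistically derivable.
If a world forces P and P -> Q, then applying the implication at that world (which is accessible from itself) gives Q.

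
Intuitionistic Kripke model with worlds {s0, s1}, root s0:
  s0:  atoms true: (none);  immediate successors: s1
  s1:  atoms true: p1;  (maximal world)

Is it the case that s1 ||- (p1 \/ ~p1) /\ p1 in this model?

s1 ||- (p1 \/ ~p1) /\ p1 since s1 forces both conjuncts.

Yes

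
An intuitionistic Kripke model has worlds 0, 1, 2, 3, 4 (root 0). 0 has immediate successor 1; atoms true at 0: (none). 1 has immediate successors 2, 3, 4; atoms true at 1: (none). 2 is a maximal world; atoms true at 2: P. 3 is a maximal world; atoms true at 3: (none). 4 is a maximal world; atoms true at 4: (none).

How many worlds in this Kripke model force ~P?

0: does not force it — 0 ||-/- ~P since 2 is accessible from 0 and 2 ||- P.
1: does not force it — 1 ||-/- ~P since 2 is accessible from 1 and 2 ||- P.
2: does not force it.
3: forces it.
4: forces it.
Worlds forcing the formula: {3, 4}.

2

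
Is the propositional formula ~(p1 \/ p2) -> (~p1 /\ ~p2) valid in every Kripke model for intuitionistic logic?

Yes

This is a constructively valid De Morgan direction (negated disjunction to conjunction of negations), which is intuitionistically derivable.
From ~(p1 \/ p2): if p1 held then p1 \/ p2 would, contradiction — so ~p1; similarly ~p2.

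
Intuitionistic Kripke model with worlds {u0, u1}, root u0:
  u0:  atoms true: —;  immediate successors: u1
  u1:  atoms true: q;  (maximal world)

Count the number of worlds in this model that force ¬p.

2

u0: forces it.
u1: forces it.
Worlds forcing the formula: {u0, u1}.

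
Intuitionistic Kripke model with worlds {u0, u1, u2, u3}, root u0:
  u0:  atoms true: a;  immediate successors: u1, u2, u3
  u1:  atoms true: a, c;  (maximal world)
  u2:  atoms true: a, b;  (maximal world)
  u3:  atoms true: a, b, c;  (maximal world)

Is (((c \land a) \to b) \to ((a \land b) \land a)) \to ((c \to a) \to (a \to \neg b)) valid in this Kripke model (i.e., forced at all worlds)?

Not every world: u0 \nVdash (((c \land a) \to b) \to ((a \land b) \land a)) \to ((c \to a) \to (a \to \neg b)).
u0 \nVdash (((c \land a) \to b) \to ((a \land b) \land a)) \to ((c \to a) \to (a \to \neg b)): already at u0 itself, u0 \Vdash ((c \land a) \to b) \to ((a \land b) \land a) but u0 \nVdash (c \to a) \to (a \to \neg b).
u0 \nVdash (c \to a) \to (a \to \neg b): already at u0 itself, u0 \Vdash c \to a but u0 \nVdash a \to \neg b.
u0 \nVdash a \to \neg b: already at u0 itself, u0 \Vdash a but u0 \nVdash \neg b.

No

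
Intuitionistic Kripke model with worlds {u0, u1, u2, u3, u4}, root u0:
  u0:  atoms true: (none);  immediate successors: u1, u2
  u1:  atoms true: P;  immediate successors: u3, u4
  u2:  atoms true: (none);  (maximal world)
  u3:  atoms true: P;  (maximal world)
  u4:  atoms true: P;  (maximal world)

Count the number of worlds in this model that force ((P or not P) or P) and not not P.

u0: does not force it — u0 does not force ((P or not P) or P) and not not P since u0 fails (P or not P) or P.
u1: forces it.
u2: does not force it — u2 does not force ((P or not P) or P) and not not P since u2 fails not not P.
u3: forces it.
u4: forces it.
Worlds forcing the formula: {u1, u3, u4}.

3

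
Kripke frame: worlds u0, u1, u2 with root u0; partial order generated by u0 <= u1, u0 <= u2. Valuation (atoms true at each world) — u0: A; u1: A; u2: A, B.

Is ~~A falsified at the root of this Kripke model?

No

u0 ||- ~~A: no world accessible from u0 forces ~A.
So the root u0 forces ~~A; the model is not a countermodel.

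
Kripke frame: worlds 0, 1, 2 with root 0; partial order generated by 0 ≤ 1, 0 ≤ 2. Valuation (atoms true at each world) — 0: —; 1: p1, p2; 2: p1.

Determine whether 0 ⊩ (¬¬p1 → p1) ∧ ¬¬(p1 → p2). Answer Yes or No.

0 ⊮ (¬¬p1 → p1) ∧ ¬¬(p1 → p2) since 0 fails ¬¬p1 → p1.

No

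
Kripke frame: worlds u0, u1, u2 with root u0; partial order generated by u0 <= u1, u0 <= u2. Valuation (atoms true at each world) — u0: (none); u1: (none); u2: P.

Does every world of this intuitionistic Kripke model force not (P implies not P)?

Not every world: u0 does not force not (P implies not P).
u0 does not force not (P implies not P) since u1 is accessible from u0 and u1 forces P implies not P.
u1 forces P implies not P vacuously: no world accessible from u1 forces the antecedent P.

No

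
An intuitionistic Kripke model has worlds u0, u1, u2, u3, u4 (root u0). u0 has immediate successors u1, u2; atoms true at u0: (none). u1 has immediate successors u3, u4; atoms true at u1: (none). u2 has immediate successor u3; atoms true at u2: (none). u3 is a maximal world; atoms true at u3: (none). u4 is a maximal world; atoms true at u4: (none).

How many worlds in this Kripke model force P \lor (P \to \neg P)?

u0: forces it.
u1: forces it.
u2: forces it.
u3: forces it.
u4: forces it.
Worlds forcing the formula: {u0, u1, u2, u3, u4}.

5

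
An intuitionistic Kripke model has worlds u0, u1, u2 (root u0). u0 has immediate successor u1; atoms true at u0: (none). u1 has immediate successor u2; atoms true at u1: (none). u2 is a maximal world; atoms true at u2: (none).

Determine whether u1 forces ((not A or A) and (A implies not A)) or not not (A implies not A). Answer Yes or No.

u1 forces ((not A or A) and (A implies not A)) or not not (A implies not A) via the disjunct (not A or A) and (A implies not A).

Yes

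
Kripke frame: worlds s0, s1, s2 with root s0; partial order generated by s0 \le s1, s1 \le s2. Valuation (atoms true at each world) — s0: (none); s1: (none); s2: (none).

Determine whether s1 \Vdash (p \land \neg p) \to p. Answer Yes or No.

s1 \Vdash (p \land \neg p) \to p vacuously: no world accessible from s1 forces the antecedent p \land \neg p.

Yes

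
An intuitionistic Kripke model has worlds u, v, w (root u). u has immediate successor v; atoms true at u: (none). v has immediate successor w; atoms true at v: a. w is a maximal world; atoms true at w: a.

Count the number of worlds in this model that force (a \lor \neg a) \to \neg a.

0

u: does not force it — u \nVdash (a \lor \neg a) \to \neg a: at the accessible world v, v \Vdash a \lor \neg a but v \nVdash \neg a.
v: does not force it — v \nVdash (a \lor \neg a) \to \neg a: already at v itself, v \Vdash a \lor \neg a but v \nVdash \neg a.
w: does not force it.
Worlds forcing the formula: { }.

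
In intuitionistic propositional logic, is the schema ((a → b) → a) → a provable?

This is Peirce's law, which is not intuitionistically valid.
A Kripke countermodel: worlds s0, s1; order generated by s0 ≤ s1; atoms true at each world — s0:{}; s1:{a}.
s0 ⊮ ((a → b) → a) → a: already at s0 itself, s0 ⊩ (a → b) → a but s0 ⊮ a.
s0 lacks atom a, so s0 ⊮ a.
So the root s0 does not force the formula.

No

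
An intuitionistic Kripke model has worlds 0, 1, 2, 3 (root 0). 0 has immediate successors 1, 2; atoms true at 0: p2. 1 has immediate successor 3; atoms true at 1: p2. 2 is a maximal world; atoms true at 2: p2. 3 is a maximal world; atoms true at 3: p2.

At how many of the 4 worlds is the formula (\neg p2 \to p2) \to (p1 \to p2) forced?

0: forces it.
1: forces it.
2: forces it.
3: forces it.
Worlds forcing the formula: {0, 1, 2, 3}.

4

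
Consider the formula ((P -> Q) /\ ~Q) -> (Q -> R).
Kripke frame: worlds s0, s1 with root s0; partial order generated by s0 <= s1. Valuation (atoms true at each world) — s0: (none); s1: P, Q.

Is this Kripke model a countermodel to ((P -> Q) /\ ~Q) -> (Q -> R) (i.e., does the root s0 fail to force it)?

No

s0 ||- ((P -> Q) /\ ~Q) -> (Q -> R) vacuously: no world accessible from s0 forces the antecedent (P -> Q) /\ ~Q.
So the root s0 forces ((P -> Q) /\ ~Q) -> (Q -> R); the model is not a countermodel.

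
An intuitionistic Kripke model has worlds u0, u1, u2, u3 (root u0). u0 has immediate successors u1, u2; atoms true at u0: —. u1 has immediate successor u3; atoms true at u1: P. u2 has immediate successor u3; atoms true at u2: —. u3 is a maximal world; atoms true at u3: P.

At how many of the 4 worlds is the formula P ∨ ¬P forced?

2

u0: does not force it — u0 ⊮ P ∨ ¬P: neither disjunct is forced at u0.
u1: forces it.
u2: does not force it.
u3: forces it.
Worlds forcing the formula: {u1, u3}.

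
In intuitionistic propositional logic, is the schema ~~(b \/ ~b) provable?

This is the double negation of excluded middle, which is intuitionistically derivable.
Assuming ~(b \/ ~b): from b we'd get b \/ ~b, so ~b; but then b \/ ~b again — contradiction. Hence ~~(b \/ ~b).

Yes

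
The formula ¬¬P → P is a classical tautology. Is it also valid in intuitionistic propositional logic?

No

This is double-negation elimination, which is not intuitionistically valid.
A Kripke countermodel: worlds u, v; order generated by u ≤ v; atoms true at each world — u:{}; v:{P}.
u ⊮ ¬¬P → P: already at u itself, u ⊩ ¬¬P but u ⊮ P.
u lacks atom P, so u ⊮ P.
So the root u does not force the formula.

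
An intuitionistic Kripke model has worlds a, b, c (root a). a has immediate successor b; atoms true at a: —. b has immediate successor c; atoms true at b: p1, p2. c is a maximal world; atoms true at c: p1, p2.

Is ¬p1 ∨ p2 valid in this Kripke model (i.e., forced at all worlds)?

No

Not every world: a ⊮ ¬p1 ∨ p2.
a ⊮ ¬p1 ∨ p2: neither disjunct is forced at a.
a ⊮ ¬p1 since b is accessible from a and b ⊩ p1.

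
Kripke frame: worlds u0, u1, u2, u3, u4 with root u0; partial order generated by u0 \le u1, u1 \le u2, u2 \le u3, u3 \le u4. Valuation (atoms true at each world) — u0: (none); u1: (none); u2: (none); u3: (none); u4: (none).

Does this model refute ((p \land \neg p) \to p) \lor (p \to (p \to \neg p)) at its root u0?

u0 \Vdash ((p \land \neg p) \to p) \lor (p \to (p \to \neg p)) via the disjunct (p \land \neg p) \to p.
So the root u0 forces ((p \land \neg p) \to p) \lor (p \to (p \to \neg p)); the model is not a countermodel.

No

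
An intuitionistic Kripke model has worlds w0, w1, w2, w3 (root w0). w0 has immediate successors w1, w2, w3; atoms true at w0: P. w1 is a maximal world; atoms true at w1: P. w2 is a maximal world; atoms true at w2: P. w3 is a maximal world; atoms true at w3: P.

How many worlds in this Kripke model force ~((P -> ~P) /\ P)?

4

w0: forces it.
w1: forces it.
w2: forces it.
w3: forces it.
Worlds forcing the formula: {w0, w1, w2, w3}.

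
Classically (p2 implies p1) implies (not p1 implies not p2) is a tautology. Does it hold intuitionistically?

Yes

This is the forward direction of contraposition, which is intuitionistically derivable.
Assume p2 implies p1 and not p1. If p2 held then p1 would follow, contradicting not p1; so not p2.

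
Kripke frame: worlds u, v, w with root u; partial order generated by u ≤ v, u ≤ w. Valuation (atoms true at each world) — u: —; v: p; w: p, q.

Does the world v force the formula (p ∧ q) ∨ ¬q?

Yes

v ⊩ (p ∧ q) ∨ ¬q via the disjunct ¬q.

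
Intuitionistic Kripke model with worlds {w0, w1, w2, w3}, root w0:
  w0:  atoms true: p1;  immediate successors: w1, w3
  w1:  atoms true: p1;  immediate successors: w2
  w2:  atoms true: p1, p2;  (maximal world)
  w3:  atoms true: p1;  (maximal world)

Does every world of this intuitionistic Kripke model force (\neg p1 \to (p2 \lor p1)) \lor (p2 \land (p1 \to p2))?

w0 \Vdash (\neg p1 \to (p2 \lor p1)) \lor (p2 \land (p1 \to p2)) via the disjunct \neg p1 \to (p2 \lor p1).
Since the root w0 forces (\neg p1 \to (p2 \lor p1)) \lor (p2 \land (p1 \to p2)) and forcing is persistent (monotone upward), every world forces it.

Yes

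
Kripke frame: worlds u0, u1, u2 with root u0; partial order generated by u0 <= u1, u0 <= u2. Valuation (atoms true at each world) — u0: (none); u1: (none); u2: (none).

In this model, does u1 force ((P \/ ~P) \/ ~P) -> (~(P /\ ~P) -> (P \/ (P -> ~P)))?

u1 ||- ((P \/ ~P) \/ ~P) -> (~(P /\ ~P) -> (P \/ (P -> ~P))): every world accessible from u1 that forces (P \/ ~P) \/ ~P (namely u1) also forces ~(P /\ ~P) -> (P \/ (P -> ~P)).

Yes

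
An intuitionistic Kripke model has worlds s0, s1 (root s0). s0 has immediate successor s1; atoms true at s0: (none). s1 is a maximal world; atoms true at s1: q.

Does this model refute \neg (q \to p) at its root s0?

s0 \Vdash \neg (q \to p): no world accessible from s0 forces q \to p.
So the root s0 forces \neg (q \to p); the model is not a countermodel.

No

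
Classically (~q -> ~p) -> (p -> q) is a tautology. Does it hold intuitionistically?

No

This is the converse of contraposition, which is not intuitionistically valid.
A Kripke countermodel: worlds w0, w1; order generated by w0 <= w1; atoms true at each world — w0:{p}; w1:{p,q}.
w0 ||-/- (~q -> ~p) -> (p -> q): already at w0 itself, w0 ||- ~q -> ~p but w0 ||-/- p -> q.
w0 ||-/- p -> q: already at w0 itself, w0 ||- p but w0 ||-/- q.
w0 lacks atom q, so w0 ||-/- q.
So the root w0 does not force the formula.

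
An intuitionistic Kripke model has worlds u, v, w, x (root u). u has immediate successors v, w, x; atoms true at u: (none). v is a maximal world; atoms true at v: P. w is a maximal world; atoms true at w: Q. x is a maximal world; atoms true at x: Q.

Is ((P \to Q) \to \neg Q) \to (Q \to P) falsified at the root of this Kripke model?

u \Vdash ((P \to Q) \to \neg Q) \to (Q \to P): every world accessible from u that forces (P \to Q) \to \neg Q (namely v) also forces Q \to P.
So the root u forces ((P \to Q) \to \neg Q) \to (Q \to P); the model is not a countermodel.

No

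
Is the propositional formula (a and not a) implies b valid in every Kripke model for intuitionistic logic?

Yes

This is an instance of ex falso quodlibet, which is intuitionistically derivable.
No world can force both a and not a, so the antecedent a and not a is never forced and the implication holds vacuously at every world.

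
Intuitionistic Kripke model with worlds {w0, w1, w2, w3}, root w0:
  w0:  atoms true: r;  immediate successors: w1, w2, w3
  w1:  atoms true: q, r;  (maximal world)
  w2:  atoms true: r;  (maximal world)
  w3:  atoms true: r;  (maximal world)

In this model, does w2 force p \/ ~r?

No

w2 ||-/- p \/ ~r: neither disjunct is forced at w2.
w2 lacks atom p, so w2 ||-/- p.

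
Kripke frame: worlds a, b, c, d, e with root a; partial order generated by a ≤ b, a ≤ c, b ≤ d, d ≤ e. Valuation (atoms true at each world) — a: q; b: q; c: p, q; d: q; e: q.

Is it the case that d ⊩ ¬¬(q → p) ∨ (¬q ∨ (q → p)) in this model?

No

d ⊮ ¬¬(q → p) ∨ (¬q ∨ (q → p)): neither disjunct is forced at d.
d ⊮ ¬¬(q → p) since d is accessible from d and d ⊩ ¬(q → p).
d ⊩ ¬(q → p): no world accessible from d forces q → p.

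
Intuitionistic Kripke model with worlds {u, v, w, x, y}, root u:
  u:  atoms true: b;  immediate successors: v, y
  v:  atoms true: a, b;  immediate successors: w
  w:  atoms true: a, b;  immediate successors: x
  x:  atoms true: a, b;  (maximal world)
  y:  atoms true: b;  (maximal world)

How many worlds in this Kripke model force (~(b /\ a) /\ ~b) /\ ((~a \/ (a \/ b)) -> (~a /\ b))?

u: does not force it — u ||-/- (~(b /\ a) /\ ~b) /\ ((~a \/ (a \/ b)) -> (~a /\ b)) since u fails ~(b /\ a) /\ ~b.
v: does not force it.
w: does not force it.
x: does not force it.
y: does not force it.
Worlds forcing the formula: { }.

0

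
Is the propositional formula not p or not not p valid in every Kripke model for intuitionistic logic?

No

This is the weak law of excluded middle, which is not intuitionistically valid.
A Kripke countermodel: worlds s0, s1, s2; order generated by s0 <= s1, s0 <= s2; atoms true at each world — s0:{}; s1:{p}; s2:{}.
s0 does not force not p or not not p: neither disjunct is forced at s0.
s0 does not force not p since s1 is accessible from s0 and s1 forces p.
So the root s0 does not force the formula.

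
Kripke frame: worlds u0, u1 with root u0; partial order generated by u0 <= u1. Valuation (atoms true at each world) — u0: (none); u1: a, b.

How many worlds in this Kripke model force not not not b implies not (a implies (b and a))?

u0: forces it.
u1: forces it.
Worlds forcing the formula: {u0, u1}.

2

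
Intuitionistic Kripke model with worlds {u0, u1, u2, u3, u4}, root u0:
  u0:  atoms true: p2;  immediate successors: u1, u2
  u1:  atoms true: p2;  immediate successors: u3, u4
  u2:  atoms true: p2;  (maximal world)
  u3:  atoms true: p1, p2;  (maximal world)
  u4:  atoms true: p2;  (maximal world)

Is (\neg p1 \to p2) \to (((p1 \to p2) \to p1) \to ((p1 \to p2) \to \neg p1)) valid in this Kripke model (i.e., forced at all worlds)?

Not every world: u0 \nVdash (\neg p1 \to p2) \to (((p1 \to p2) \to p1) \to ((p1 \to p2) \to \neg p1)).
u0 \nVdash (\neg p1 \to p2) \to (((p1 \to p2) \to p1) \to ((p1 \to p2) \to \neg p1)): already at u0 itself, u0 \Vdash \neg p1 \to p2 but u0 \nVdash ((p1 \to p2) \to p1) \to ((p1 \to p2) \to \neg p1).
u0 \nVdash ((p1 \to p2) \to p1) \to ((p1 \to p2) \to \neg p1): at the accessible world u3, u3 \Vdash (p1 \to p2) \to p1 but u3 \nVdash (p1 \to p2) \to \neg p1.

No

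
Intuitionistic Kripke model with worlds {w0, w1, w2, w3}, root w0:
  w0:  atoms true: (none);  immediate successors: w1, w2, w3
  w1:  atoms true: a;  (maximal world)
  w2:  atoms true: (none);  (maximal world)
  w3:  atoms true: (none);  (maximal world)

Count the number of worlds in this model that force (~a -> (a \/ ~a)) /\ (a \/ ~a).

w0: does not force it — w0 ||-/- (~a -> (a \/ ~a)) /\ (a \/ ~a) since w0 fails a \/ ~a.
w1: forces it.
w2: forces it.
w3: forces it.
Worlds forcing the formula: {w1, w2, w3}.

3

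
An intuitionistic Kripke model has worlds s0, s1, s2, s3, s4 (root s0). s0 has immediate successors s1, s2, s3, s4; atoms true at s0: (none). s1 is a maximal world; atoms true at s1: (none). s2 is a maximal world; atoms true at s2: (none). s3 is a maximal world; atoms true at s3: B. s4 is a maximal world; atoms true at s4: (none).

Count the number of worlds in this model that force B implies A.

s0: does not force it — s0 does not force B implies A: at the accessible world s3, s3 forces B but s3 does not force A.
s1: forces it.
s2: forces it.
s3: does not force it.
s4: forces it.
Worlds forcing the formula: {s1, s2, s4}.

3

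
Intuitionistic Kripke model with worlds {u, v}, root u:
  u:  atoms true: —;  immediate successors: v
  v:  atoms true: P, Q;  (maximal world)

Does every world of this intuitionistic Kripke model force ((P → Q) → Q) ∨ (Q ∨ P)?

Not every world: u ⊮ ((P → Q) → Q) ∨ (Q ∨ P).
u ⊮ ((P → Q) → Q) ∨ (Q ∨ P): neither disjunct is forced at u.
u ⊮ (P → Q) → Q: already at u itself, u ⊩ P → Q but u ⊮ Q.
u lacks atom Q, so u ⊮ Q.

No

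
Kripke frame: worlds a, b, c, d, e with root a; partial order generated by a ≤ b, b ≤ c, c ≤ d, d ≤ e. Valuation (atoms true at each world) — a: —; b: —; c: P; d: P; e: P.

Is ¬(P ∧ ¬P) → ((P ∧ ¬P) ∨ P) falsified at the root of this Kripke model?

a ⊮ ¬(P ∧ ¬P) → ((P ∧ ¬P) ∨ P): already at a itself, a ⊩ ¬(P ∧ ¬P) but a ⊮ (P ∧ ¬P) ∨ P.
a ⊮ (P ∧ ¬P) ∨ P: neither disjunct is forced at a.
a ⊮ P ∧ ¬P since a fails P.
So the root a does not force ¬(P ∧ ¬P) → ((P ∧ ¬P) ∨ P); the model is a countermodel.

Yes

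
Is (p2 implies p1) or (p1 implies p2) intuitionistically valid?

This is the Gödel–Dummett linearity axiom, which is not intuitionistically valid.
A Kripke countermodel: worlds u0, u1, u2; order generated by u0 <= u1, u0 <= u2; atoms true at each world — u0:{}; u1:{p2}; u2:{p1}.
u0 does not force (p2 implies p1) or (p1 implies p2): neither disjunct is forced at u0.
u0 does not force p2 implies p1: at the accessible world u1, u1 forces p2 but u1 does not force p1.
u1 lacks atom p1, so u1 does not force p1.
So the root u0 does not force the formula.

No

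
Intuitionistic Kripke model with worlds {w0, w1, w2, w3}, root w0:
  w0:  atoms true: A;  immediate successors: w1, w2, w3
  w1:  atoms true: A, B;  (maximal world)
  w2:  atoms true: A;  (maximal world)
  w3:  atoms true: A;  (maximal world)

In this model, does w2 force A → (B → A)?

w2 ⊩ A → (B → A): every world accessible from w2 that forces A (namely w2) also forces B → A.

Yes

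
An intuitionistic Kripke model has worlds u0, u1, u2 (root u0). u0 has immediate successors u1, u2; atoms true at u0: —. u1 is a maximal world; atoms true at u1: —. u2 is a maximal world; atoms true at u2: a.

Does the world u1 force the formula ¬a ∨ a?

u1 ⊩ ¬a ∨ a via the disjunct ¬a.

Yes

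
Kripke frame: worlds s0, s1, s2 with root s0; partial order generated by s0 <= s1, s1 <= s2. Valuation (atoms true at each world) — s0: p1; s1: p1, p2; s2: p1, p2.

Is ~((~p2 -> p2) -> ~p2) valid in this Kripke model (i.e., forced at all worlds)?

s0 ||- ~((~p2 -> p2) -> ~p2): no world accessible from s0 forces (~p2 -> p2) -> ~p2.
Since the root s0 forces ~((~p2 -> p2) -> ~p2) and forcing is persistent (monotone upward), every world forces it.

Yes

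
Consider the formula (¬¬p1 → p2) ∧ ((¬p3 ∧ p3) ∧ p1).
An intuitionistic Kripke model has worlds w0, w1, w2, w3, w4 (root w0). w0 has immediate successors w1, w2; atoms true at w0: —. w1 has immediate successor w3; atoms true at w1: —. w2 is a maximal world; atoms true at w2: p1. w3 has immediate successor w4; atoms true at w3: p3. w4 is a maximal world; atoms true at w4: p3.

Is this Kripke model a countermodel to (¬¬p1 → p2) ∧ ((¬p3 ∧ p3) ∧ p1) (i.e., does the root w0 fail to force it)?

Yes

w0 ⊮ (¬¬p1 → p2) ∧ ((¬p3 ∧ p3) ∧ p1) since w0 fails ¬¬p1 → p2.
So the root w0 does not force (¬¬p1 → p2) ∧ ((¬p3 ∧ p3) ∧ p1); the model is a countermodel.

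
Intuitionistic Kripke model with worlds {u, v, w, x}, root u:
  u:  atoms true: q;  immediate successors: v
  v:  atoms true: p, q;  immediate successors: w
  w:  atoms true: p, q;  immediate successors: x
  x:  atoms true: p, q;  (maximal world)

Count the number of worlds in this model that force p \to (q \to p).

u: forces it.
v: forces it.
w: forces it.
x: forces it.
Worlds forcing the formula: {u, v, w, x}.

4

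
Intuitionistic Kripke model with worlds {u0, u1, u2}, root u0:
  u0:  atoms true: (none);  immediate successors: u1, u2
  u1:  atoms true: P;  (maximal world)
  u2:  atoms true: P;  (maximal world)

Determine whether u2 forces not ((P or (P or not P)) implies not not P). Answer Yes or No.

u2 does not force not ((P or (P or not P)) implies not not P) since u2 is accessible from u2 and u2 forces (P or (P or not P)) implies not not P.
u2 forces (P or (P or not P)) implies not not P: every world accessible from u2 that forces P or (P or not P) (namely u2) also forces not not P.

No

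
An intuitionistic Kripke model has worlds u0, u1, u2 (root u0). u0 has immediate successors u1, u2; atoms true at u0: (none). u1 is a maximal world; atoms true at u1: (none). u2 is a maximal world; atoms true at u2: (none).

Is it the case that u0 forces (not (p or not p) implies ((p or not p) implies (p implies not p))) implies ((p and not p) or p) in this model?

u0 does not force (not (p or not p) implies ((p or not p) implies (p implies not p))) implies ((p and not p) or p): already at u0 itself, u0 forces not (p or not p) implies ((p or not p) implies (p implies not p)) but u0 does not force (p and not p) or p.
u0 does not force (p and not p) or p: neither disjunct is forced at u0.
u0 does not force p and not p since u0 fails p.

No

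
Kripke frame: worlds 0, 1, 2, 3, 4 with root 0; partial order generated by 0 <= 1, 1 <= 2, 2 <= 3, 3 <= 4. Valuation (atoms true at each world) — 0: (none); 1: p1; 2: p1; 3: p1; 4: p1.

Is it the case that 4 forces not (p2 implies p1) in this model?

4 does not force not (p2 implies p1) since 4 is accessible from 4 and 4 forces p2 implies p1.
4 forces p2 implies p1 vacuously: no world accessible from 4 forces the antecedent p2.

No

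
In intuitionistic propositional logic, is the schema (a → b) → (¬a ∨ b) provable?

This is the material-implication-as-disjunction principle, which is not intuitionistically valid.
A Kripke countermodel: worlds 0, 1; order generated by 0 ≤ 1; atoms true at each world — 0:{}; 1:{a,b}.
0 ⊮ (a → b) → (¬a ∨ b): already at 0 itself, 0 ⊩ a → b but 0 ⊮ ¬a ∨ b.
0 ⊮ ¬a ∨ b: neither disjunct is forced at 0.
0 ⊮ ¬a since 1 is accessible from 0 and 1 ⊩ a.
So the root 0 does not force the formula.

No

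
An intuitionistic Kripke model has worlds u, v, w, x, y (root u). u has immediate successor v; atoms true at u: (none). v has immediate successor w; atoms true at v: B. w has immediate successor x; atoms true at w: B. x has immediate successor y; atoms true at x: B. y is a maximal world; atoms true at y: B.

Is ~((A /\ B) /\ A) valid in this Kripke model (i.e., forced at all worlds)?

u ||- ~((A /\ B) /\ A): no world accessible from u forces (A /\ B) /\ A.
Since the root u forces ~((A /\ B) /\ A) and forcing is persistent (monotone upward), every world forces it.

Yes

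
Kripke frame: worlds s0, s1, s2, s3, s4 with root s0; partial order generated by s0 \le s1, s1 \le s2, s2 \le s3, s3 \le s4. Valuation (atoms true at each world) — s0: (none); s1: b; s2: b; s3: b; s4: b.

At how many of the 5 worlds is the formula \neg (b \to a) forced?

5

s0: forces it.
s1: forces it.
s2: forces it.
s3: forces it.
s4: forces it.
Worlds forcing the formula: {s0, s1, s2, s3, s4}.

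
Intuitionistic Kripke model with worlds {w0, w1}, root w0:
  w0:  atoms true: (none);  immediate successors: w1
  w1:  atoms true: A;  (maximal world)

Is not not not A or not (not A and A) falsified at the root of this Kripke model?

No

w0 forces not not not A or not (not A and A) via the disjunct not (not A and A).
So the root w0 forces not not not A or not (not A and A); the model is not a countermodel.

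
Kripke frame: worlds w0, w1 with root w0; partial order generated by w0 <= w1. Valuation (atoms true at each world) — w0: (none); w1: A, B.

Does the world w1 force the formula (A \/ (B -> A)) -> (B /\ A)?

w1 ||- (A \/ (B -> A)) -> (B /\ A): every world accessible from w1 that forces A \/ (B -> A) (namely w1) also forces B /\ A.

Yes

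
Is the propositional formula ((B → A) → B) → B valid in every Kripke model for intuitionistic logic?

No

This is Peirce's law, which is not intuitionistically valid.
A Kripke countermodel: worlds 0, 1; order generated by 0 ≤ 1; atoms true at each world — 0:{}; 1:{B}.
0 ⊮ ((B → A) → B) → B: already at 0 itself, 0 ⊩ (B → A) → B but 0 ⊮ B.
0 lacks atom B, so 0 ⊮ B.
So the root 0 does not force the formula.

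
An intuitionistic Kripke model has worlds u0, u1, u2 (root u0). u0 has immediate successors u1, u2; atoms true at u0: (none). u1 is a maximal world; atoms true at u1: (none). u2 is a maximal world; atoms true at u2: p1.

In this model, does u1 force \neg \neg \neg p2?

u1 \Vdash \neg \neg \neg p2: no world accessible from u1 forces \neg \neg p2.

Yes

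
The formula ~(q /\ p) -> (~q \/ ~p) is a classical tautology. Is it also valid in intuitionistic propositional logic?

This is the constructively invalid direction of De Morgan's law for conjunction, which is not intuitionistically valid.
A Kripke countermodel: worlds s0, s1, s2; order generated by s0 <= s1, s0 <= s2; atoms true at each world — s0:{}; s1:{q}; s2:{p}.
s0 ||-/- ~(q /\ p) -> (~q \/ ~p): already at s0 itself, s0 ||- ~(q /\ p) but s0 ||-/- ~q \/ ~p.
s0 ||-/- ~q \/ ~p: neither disjunct is forced at s0.
s0 ||-/- ~q since s1 is accessible from s0 and s1 ||- q.
So the root s0 does not force the formula.

No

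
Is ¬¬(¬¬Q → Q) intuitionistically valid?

This is the double negation of double-negation elimination, which is intuitionistically derivable.
By Glivenko's theorem the double negation of any classical propositional tautology is intuitionistically provable; ¬¬Q → Q is classically a tautology.

Yes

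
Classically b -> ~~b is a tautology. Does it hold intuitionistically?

This is double-negation introduction, which is intuitionistically derivable.
If a world forces b then every accessible world forces b (persistence), so none forces ~b; hence ~~b.

Yes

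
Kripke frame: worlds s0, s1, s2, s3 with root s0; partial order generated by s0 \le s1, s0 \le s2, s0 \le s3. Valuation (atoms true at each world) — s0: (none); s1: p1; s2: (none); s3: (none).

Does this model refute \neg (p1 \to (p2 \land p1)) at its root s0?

Yes

s0 \nVdash \neg (p1 \to (p2 \land p1)) since s2 is accessible from s0 and s2 \Vdash p1 \to (p2 \land p1).
s2 \Vdash p1 \to (p2 \land p1) vacuously: no world accessible from s2 forces the antecedent p1.
So the root s0 does not force \neg (p1 \to (p2 \land p1)); the model is a countermodel.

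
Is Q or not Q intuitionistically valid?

This is the law of excluded middle, which is not intuitionistically valid.
A Kripke countermodel: worlds a, b; order generated by a <= b; atoms true at each world — a:{}; b:{Q}.
a does not force Q or not Q: neither disjunct is forced at a.
a lacks atom Q, so a does not force Q.
So the root a does not force the formula.

No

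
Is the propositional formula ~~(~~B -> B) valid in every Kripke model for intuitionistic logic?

Yes

This is the double negation of double-negation elimination, which is intuitionistically derivable.
By Glivenko's theorem the double negation of any classical propositional tautology is intuitionistically provable; ~~B -> B is classically a tautology.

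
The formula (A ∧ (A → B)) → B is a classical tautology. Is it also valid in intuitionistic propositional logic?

Yes

This is modus ponens in implicational form, which is intuitionistically derivable.
If a world forces A and A → B, then applying the implication at that world (which is accessible from itself) gives B.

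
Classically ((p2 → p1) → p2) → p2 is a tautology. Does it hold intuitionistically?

This is Peirce's law, which is not intuitionistically valid.
A Kripke countermodel: worlds 0, 1; order generated by 0 ≤ 1; atoms true at each world — 0:{}; 1:{p2}.
0 ⊮ ((p2 → p1) → p2) → p2: already at 0 itself, 0 ⊩ (p2 → p1) → p2 but 0 ⊮ p2.
0 lacks atom p2, so 0 ⊮ p2.
So the root 0 does not force the formula.

No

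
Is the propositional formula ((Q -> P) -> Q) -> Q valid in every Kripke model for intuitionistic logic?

This is Peirce's law, which is not intuitionistically valid.
A Kripke countermodel: worlds a, b; order generated by a <= b; atoms true at each world — a:{}; b:{Q}.
a ||-/- ((Q -> P) -> Q) -> Q: already at a itself, a ||- (Q -> P) -> Q but a ||-/- Q.
a lacks atom Q, so a ||-/- Q.
So the root a does not force the formula.

No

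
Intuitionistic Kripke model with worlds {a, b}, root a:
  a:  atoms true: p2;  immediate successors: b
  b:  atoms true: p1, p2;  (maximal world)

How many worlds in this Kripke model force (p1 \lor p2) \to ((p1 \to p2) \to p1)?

1

a: does not force it — a \nVdash (p1 \lor p2) \to ((p1 \to p2) \to p1): already at a itself, a \Vdash p1 \lor p2 but a \nVdash (p1 \to p2) \to p1.
b: forces it.
Worlds forcing the formula: {b}.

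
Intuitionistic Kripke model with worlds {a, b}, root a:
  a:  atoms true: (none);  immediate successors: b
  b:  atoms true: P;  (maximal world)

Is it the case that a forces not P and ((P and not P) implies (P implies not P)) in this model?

No

a does not force not P and ((P and not P) implies (P implies not P)) since a fails not P.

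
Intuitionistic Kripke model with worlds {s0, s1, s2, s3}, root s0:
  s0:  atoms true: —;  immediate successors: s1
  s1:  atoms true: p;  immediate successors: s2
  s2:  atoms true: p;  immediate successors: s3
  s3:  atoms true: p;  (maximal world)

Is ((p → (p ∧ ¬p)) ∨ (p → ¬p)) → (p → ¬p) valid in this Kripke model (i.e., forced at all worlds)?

Yes

s0 ⊩ ((p → (p ∧ ¬p)) ∨ (p → ¬p)) → (p → ¬p) vacuously: no world accessible from s0 forces the antecedent (p → (p ∧ ¬p)) ∨ (p → ¬p).
Since the root s0 forces ((p → (p ∧ ¬p)) ∨ (p → ¬p)) → (p → ¬p) and forcing is persistent (monotone upward), every world forces it.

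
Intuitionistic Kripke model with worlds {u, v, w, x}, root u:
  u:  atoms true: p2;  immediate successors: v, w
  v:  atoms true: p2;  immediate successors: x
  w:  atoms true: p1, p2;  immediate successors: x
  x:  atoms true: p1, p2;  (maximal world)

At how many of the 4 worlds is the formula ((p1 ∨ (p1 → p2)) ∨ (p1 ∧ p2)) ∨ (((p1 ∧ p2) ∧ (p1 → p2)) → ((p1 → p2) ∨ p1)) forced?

4

u: forces it.
v: forces it.
w: forces it.
x: forces it.
Worlds forcing the formula: {u, v, w, x}.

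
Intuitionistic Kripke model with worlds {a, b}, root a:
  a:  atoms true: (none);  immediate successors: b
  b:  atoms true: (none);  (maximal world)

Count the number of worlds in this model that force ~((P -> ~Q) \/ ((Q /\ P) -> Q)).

0

a: does not force it — a ||-/- ~((P -> ~Q) \/ ((Q /\ P) -> Q)) since a is accessible from a and a ||- (P -> ~Q) \/ ((Q /\ P) -> Q).
b: does not force it.
Worlds forcing the formula: { }.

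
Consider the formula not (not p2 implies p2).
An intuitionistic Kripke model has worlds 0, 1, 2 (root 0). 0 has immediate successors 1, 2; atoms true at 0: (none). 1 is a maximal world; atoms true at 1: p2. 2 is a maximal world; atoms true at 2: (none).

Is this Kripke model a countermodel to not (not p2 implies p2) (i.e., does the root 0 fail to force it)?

0 does not force not (not p2 implies p2) since 1 is accessible from 0 and 1 forces not p2 implies p2.
1 forces not p2 implies p2 vacuously: no world accessible from 1 forces the antecedent not p2.
So the root 0 does not force not (not p2 implies p2); the model is a countermodel.

Yes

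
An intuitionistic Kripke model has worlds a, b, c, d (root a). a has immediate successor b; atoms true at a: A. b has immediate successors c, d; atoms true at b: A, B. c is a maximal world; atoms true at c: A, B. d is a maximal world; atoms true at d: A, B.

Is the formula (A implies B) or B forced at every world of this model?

Not every world: a does not force (A implies B) or B.
a does not force (A implies B) or B: neither disjunct is forced at a.
a does not force A implies B: already at a itself, a forces A but a does not force B.
a lacks atom B, so a does not force B.

No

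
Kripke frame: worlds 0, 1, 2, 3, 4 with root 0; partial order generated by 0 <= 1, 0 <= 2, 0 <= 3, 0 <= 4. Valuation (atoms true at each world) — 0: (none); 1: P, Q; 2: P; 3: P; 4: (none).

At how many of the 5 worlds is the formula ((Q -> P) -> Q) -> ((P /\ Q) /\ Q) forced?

5

0: forces it.
1: forces it.
2: forces it.
3: forces it.
4: forces it.
Worlds forcing the formula: {0, 1, 2, 3, 4}.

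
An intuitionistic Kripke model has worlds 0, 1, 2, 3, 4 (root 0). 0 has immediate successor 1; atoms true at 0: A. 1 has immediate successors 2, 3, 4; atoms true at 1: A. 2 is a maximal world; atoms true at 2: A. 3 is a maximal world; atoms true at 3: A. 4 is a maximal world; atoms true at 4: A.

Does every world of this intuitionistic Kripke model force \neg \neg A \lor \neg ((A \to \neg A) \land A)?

Yes

0 \Vdash \neg \neg A \lor \neg ((A \to \neg A) \land A) via the disjunct \neg \neg A.
Since the root 0 forces \neg \neg A \lor \neg ((A \to \neg A) \land A) and forcing is persistent (monotone upward), every world forces it.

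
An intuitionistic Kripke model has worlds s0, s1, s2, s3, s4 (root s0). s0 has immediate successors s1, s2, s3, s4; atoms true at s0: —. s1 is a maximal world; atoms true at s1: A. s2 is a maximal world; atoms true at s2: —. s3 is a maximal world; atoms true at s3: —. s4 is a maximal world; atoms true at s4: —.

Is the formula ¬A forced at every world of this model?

Not every world: s0 ⊮ ¬A.
s0 ⊮ ¬A since s1 is accessible from s0 and s1 ⊩ A.

No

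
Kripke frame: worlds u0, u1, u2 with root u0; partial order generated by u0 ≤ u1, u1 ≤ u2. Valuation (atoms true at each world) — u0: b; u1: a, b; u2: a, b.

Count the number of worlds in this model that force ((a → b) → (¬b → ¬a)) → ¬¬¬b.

u0: does not force it — u0 ⊮ ((a → b) → (¬b → ¬a)) → ¬¬¬b: already at u0 itself, u0 ⊩ (a → b) → (¬b → ¬a) but u0 ⊮ ¬¬¬b.
u1: does not force it.
u2: does not force it.
Worlds forcing the formula: { }.

0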